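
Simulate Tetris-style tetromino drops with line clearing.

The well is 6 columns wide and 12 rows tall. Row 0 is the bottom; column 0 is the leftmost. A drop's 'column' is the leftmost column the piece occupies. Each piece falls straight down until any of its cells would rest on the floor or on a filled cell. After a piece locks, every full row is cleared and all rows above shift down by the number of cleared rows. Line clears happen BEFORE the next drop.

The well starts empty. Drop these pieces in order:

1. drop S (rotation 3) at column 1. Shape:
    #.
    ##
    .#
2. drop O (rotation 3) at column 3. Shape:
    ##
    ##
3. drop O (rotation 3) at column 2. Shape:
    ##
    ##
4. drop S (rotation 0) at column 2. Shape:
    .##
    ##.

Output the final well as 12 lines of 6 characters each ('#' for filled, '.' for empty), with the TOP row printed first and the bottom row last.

Answer: ......
......
......
......
......
......
...##.
..##..
..##..
.###..
.####.
..###.

Derivation:
Drop 1: S rot3 at col 1 lands with bottom-row=0; cleared 0 line(s) (total 0); column heights now [0 3 2 0 0 0], max=3
Drop 2: O rot3 at col 3 lands with bottom-row=0; cleared 0 line(s) (total 0); column heights now [0 3 2 2 2 0], max=3
Drop 3: O rot3 at col 2 lands with bottom-row=2; cleared 0 line(s) (total 0); column heights now [0 3 4 4 2 0], max=4
Drop 4: S rot0 at col 2 lands with bottom-row=4; cleared 0 line(s) (total 0); column heights now [0 3 5 6 6 0], max=6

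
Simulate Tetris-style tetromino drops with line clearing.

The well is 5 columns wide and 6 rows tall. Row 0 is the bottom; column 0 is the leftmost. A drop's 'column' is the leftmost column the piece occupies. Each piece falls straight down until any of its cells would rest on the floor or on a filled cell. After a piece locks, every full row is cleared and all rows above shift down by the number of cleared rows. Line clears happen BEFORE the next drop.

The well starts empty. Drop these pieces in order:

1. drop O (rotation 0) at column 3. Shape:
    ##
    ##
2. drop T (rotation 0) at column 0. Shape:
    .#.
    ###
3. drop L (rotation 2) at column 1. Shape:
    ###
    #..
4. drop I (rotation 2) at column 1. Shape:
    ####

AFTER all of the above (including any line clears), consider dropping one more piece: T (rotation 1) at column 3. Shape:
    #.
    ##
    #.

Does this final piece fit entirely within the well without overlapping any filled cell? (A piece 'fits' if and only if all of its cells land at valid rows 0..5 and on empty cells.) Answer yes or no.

Answer: no

Derivation:
Drop 1: O rot0 at col 3 lands with bottom-row=0; cleared 0 line(s) (total 0); column heights now [0 0 0 2 2], max=2
Drop 2: T rot0 at col 0 lands with bottom-row=0; cleared 1 line(s) (total 1); column heights now [0 1 0 1 1], max=1
Drop 3: L rot2 at col 1 lands with bottom-row=1; cleared 0 line(s) (total 1); column heights now [0 3 3 3 1], max=3
Drop 4: I rot2 at col 1 lands with bottom-row=3; cleared 0 line(s) (total 1); column heights now [0 4 4 4 4], max=4
Test piece T rot1 at col 3 (width 2): heights before test = [0 4 4 4 4]; fits = False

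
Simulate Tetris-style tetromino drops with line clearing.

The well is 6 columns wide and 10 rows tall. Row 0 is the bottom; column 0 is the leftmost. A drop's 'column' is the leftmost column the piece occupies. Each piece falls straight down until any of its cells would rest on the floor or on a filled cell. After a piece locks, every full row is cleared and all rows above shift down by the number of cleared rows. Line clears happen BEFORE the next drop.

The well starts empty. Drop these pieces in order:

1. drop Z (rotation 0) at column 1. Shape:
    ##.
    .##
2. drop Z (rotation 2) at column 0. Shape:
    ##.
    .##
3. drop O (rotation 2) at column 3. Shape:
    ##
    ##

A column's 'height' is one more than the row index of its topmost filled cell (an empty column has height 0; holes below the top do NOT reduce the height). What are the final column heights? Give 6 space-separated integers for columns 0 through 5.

Answer: 4 4 3 3 3 0

Derivation:
Drop 1: Z rot0 at col 1 lands with bottom-row=0; cleared 0 line(s) (total 0); column heights now [0 2 2 1 0 0], max=2
Drop 2: Z rot2 at col 0 lands with bottom-row=2; cleared 0 line(s) (total 0); column heights now [4 4 3 1 0 0], max=4
Drop 3: O rot2 at col 3 lands with bottom-row=1; cleared 0 line(s) (total 0); column heights now [4 4 3 3 3 0], max=4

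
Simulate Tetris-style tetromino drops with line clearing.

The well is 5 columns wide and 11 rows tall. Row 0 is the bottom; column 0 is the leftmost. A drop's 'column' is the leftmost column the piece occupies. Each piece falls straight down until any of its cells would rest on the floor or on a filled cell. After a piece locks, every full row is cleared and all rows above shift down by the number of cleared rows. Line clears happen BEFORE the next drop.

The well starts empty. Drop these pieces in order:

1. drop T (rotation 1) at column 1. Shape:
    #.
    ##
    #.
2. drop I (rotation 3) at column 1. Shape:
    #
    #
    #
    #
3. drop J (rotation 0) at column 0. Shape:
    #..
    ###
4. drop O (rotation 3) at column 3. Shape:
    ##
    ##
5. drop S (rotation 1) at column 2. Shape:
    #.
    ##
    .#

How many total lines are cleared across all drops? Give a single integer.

Drop 1: T rot1 at col 1 lands with bottom-row=0; cleared 0 line(s) (total 0); column heights now [0 3 2 0 0], max=3
Drop 2: I rot3 at col 1 lands with bottom-row=3; cleared 0 line(s) (total 0); column heights now [0 7 2 0 0], max=7
Drop 3: J rot0 at col 0 lands with bottom-row=7; cleared 0 line(s) (total 0); column heights now [9 8 8 0 0], max=9
Drop 4: O rot3 at col 3 lands with bottom-row=0; cleared 0 line(s) (total 0); column heights now [9 8 8 2 2], max=9
Drop 5: S rot1 at col 2 lands with bottom-row=7; cleared 0 line(s) (total 0); column heights now [9 8 10 9 2], max=10

Answer: 0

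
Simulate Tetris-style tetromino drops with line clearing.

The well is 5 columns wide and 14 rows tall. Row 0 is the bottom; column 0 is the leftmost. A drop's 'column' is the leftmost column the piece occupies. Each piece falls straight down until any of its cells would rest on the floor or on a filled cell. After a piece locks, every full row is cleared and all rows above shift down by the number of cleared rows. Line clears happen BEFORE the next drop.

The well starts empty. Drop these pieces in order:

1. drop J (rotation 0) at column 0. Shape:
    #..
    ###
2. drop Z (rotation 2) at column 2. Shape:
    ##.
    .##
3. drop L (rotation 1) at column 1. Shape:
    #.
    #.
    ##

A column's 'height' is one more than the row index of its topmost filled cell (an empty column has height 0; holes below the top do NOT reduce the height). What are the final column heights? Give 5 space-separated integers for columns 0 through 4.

Answer: 1 4 2 1 0

Derivation:
Drop 1: J rot0 at col 0 lands with bottom-row=0; cleared 0 line(s) (total 0); column heights now [2 1 1 0 0], max=2
Drop 2: Z rot2 at col 2 lands with bottom-row=0; cleared 1 line(s) (total 1); column heights now [1 0 1 1 0], max=1
Drop 3: L rot1 at col 1 lands with bottom-row=1; cleared 0 line(s) (total 1); column heights now [1 4 2 1 0], max=4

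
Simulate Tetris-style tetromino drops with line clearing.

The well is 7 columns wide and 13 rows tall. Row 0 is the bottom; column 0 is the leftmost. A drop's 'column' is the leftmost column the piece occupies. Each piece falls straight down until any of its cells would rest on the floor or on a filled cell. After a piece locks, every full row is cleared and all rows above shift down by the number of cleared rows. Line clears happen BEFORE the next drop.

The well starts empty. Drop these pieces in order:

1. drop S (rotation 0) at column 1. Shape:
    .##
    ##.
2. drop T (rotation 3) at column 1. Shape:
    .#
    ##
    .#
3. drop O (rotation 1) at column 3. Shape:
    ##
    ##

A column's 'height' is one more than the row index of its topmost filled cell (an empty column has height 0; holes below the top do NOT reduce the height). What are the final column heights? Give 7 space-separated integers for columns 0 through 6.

Answer: 0 4 5 4 4 0 0

Derivation:
Drop 1: S rot0 at col 1 lands with bottom-row=0; cleared 0 line(s) (total 0); column heights now [0 1 2 2 0 0 0], max=2
Drop 2: T rot3 at col 1 lands with bottom-row=2; cleared 0 line(s) (total 0); column heights now [0 4 5 2 0 0 0], max=5
Drop 3: O rot1 at col 3 lands with bottom-row=2; cleared 0 line(s) (total 0); column heights now [0 4 5 4 4 0 0], max=5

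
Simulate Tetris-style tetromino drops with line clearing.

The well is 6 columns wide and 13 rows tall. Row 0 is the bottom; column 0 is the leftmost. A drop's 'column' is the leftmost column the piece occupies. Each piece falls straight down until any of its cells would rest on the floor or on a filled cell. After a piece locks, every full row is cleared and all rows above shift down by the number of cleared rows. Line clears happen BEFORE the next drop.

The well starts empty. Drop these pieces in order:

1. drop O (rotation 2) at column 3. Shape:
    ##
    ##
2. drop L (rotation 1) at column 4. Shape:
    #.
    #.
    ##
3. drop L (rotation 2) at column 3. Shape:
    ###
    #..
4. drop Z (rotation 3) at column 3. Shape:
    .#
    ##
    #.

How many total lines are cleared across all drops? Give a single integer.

Answer: 0

Derivation:
Drop 1: O rot2 at col 3 lands with bottom-row=0; cleared 0 line(s) (total 0); column heights now [0 0 0 2 2 0], max=2
Drop 2: L rot1 at col 4 lands with bottom-row=2; cleared 0 line(s) (total 0); column heights now [0 0 0 2 5 3], max=5
Drop 3: L rot2 at col 3 lands with bottom-row=4; cleared 0 line(s) (total 0); column heights now [0 0 0 6 6 6], max=6
Drop 4: Z rot3 at col 3 lands with bottom-row=6; cleared 0 line(s) (total 0); column heights now [0 0 0 8 9 6], max=9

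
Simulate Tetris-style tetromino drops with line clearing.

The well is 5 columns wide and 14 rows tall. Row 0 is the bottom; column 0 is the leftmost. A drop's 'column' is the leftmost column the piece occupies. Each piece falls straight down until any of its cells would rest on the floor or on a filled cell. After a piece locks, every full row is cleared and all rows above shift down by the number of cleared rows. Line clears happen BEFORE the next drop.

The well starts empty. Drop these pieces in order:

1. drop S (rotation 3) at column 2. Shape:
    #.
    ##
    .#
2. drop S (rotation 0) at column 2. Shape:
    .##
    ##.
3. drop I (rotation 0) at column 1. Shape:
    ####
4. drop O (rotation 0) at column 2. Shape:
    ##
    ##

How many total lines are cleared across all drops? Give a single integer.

Drop 1: S rot3 at col 2 lands with bottom-row=0; cleared 0 line(s) (total 0); column heights now [0 0 3 2 0], max=3
Drop 2: S rot0 at col 2 lands with bottom-row=3; cleared 0 line(s) (total 0); column heights now [0 0 4 5 5], max=5
Drop 3: I rot0 at col 1 lands with bottom-row=5; cleared 0 line(s) (total 0); column heights now [0 6 6 6 6], max=6
Drop 4: O rot0 at col 2 lands with bottom-row=6; cleared 0 line(s) (total 0); column heights now [0 6 8 8 6], max=8

Answer: 0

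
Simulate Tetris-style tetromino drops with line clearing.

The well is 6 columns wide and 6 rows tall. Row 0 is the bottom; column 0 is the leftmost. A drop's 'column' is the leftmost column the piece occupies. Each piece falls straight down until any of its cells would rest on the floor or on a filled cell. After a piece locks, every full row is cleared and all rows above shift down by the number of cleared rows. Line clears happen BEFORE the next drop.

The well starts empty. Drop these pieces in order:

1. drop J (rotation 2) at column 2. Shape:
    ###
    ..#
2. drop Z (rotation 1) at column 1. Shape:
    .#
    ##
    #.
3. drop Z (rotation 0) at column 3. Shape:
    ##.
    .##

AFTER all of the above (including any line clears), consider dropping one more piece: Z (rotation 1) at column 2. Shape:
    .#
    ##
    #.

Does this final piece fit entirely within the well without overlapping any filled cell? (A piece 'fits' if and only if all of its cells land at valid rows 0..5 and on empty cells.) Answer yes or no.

Drop 1: J rot2 at col 2 lands with bottom-row=0; cleared 0 line(s) (total 0); column heights now [0 0 2 2 2 0], max=2
Drop 2: Z rot1 at col 1 lands with bottom-row=1; cleared 0 line(s) (total 0); column heights now [0 3 4 2 2 0], max=4
Drop 3: Z rot0 at col 3 lands with bottom-row=2; cleared 0 line(s) (total 0); column heights now [0 3 4 4 4 3], max=4
Test piece Z rot1 at col 2 (width 2): heights before test = [0 3 4 4 4 3]; fits = False

Answer: no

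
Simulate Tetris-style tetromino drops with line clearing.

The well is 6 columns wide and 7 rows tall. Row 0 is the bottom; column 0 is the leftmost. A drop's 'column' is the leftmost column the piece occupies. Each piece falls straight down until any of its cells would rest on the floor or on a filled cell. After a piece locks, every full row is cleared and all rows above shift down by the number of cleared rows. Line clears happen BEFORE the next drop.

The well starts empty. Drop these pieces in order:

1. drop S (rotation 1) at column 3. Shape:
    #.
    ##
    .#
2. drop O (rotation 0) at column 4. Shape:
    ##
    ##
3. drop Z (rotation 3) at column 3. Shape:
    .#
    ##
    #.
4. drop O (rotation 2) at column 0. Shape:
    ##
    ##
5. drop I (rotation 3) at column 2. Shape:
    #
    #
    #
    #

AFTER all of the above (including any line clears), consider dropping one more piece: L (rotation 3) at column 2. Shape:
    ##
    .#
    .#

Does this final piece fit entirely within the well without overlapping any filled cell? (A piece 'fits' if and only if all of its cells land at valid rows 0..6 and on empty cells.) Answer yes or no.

Answer: no

Derivation:
Drop 1: S rot1 at col 3 lands with bottom-row=0; cleared 0 line(s) (total 0); column heights now [0 0 0 3 2 0], max=3
Drop 2: O rot0 at col 4 lands with bottom-row=2; cleared 0 line(s) (total 0); column heights now [0 0 0 3 4 4], max=4
Drop 3: Z rot3 at col 3 lands with bottom-row=3; cleared 0 line(s) (total 0); column heights now [0 0 0 5 6 4], max=6
Drop 4: O rot2 at col 0 lands with bottom-row=0; cleared 0 line(s) (total 0); column heights now [2 2 0 5 6 4], max=6
Drop 5: I rot3 at col 2 lands with bottom-row=0; cleared 0 line(s) (total 0); column heights now [2 2 4 5 6 4], max=6
Test piece L rot3 at col 2 (width 2): heights before test = [2 2 4 5 6 4]; fits = False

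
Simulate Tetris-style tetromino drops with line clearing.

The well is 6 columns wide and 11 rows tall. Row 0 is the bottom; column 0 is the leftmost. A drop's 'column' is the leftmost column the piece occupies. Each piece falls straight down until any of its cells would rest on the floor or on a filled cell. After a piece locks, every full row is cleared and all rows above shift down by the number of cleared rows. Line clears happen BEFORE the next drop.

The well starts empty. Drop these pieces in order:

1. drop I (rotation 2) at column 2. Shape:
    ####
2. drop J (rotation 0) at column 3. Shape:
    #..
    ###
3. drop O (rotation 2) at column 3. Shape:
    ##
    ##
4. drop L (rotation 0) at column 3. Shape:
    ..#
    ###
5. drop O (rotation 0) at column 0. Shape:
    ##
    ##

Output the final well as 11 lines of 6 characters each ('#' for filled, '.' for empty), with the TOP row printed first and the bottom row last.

Drop 1: I rot2 at col 2 lands with bottom-row=0; cleared 0 line(s) (total 0); column heights now [0 0 1 1 1 1], max=1
Drop 2: J rot0 at col 3 lands with bottom-row=1; cleared 0 line(s) (total 0); column heights now [0 0 1 3 2 2], max=3
Drop 3: O rot2 at col 3 lands with bottom-row=3; cleared 0 line(s) (total 0); column heights now [0 0 1 5 5 2], max=5
Drop 4: L rot0 at col 3 lands with bottom-row=5; cleared 0 line(s) (total 0); column heights now [0 0 1 6 6 7], max=7
Drop 5: O rot0 at col 0 lands with bottom-row=0; cleared 1 line(s) (total 1); column heights now [1 1 0 5 5 6], max=6

Answer: ......
......
......
......
......
.....#
...###
...##.
...##.
...#..
##.###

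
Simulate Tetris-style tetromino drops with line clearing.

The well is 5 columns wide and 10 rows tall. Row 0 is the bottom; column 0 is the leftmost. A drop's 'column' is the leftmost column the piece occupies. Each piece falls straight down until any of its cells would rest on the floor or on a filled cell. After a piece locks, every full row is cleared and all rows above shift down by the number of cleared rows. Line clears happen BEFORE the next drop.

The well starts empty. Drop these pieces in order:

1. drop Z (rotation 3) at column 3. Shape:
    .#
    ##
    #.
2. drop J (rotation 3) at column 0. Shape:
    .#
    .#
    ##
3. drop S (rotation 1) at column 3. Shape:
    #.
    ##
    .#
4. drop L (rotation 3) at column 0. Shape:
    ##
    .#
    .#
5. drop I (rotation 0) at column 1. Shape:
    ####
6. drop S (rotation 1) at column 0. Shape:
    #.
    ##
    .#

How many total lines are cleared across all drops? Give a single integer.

Drop 1: Z rot3 at col 3 lands with bottom-row=0; cleared 0 line(s) (total 0); column heights now [0 0 0 2 3], max=3
Drop 2: J rot3 at col 0 lands with bottom-row=0; cleared 0 line(s) (total 0); column heights now [1 3 0 2 3], max=3
Drop 3: S rot1 at col 3 lands with bottom-row=3; cleared 0 line(s) (total 0); column heights now [1 3 0 6 5], max=6
Drop 4: L rot3 at col 0 lands with bottom-row=3; cleared 0 line(s) (total 0); column heights now [6 6 0 6 5], max=6
Drop 5: I rot0 at col 1 lands with bottom-row=6; cleared 0 line(s) (total 0); column heights now [6 7 7 7 7], max=7
Drop 6: S rot1 at col 0 lands with bottom-row=7; cleared 0 line(s) (total 0); column heights now [10 9 7 7 7], max=10

Answer: 0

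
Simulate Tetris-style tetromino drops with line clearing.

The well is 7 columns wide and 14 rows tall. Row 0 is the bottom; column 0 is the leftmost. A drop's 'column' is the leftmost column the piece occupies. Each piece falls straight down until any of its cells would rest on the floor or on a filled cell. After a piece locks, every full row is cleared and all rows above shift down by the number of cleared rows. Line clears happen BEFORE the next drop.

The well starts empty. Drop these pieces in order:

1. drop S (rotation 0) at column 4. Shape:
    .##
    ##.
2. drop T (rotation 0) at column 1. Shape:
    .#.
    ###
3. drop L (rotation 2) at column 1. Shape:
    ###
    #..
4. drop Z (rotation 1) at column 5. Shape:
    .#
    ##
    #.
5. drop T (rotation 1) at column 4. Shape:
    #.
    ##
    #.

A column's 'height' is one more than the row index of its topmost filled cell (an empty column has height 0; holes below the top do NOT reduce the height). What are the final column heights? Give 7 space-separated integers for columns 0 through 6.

Drop 1: S rot0 at col 4 lands with bottom-row=0; cleared 0 line(s) (total 0); column heights now [0 0 0 0 1 2 2], max=2
Drop 2: T rot0 at col 1 lands with bottom-row=0; cleared 0 line(s) (total 0); column heights now [0 1 2 1 1 2 2], max=2
Drop 3: L rot2 at col 1 lands with bottom-row=1; cleared 0 line(s) (total 0); column heights now [0 3 3 3 1 2 2], max=3
Drop 4: Z rot1 at col 5 lands with bottom-row=2; cleared 0 line(s) (total 0); column heights now [0 3 3 3 1 4 5], max=5
Drop 5: T rot1 at col 4 lands with bottom-row=3; cleared 0 line(s) (total 0); column heights now [0 3 3 3 6 5 5], max=6

Answer: 0 3 3 3 6 5 5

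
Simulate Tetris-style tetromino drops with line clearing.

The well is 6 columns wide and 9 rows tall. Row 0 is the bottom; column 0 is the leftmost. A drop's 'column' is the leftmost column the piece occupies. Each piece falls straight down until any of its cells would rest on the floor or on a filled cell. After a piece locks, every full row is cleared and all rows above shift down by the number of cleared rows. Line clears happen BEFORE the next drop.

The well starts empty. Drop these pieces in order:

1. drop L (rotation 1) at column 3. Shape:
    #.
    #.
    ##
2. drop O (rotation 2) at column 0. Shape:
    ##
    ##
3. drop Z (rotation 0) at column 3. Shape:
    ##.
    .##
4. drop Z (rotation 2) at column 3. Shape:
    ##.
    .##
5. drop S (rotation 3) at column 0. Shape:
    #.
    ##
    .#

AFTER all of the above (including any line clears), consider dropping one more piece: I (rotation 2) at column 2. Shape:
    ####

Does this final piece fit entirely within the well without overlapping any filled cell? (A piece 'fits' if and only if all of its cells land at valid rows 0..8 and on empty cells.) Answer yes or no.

Answer: yes

Derivation:
Drop 1: L rot1 at col 3 lands with bottom-row=0; cleared 0 line(s) (total 0); column heights now [0 0 0 3 1 0], max=3
Drop 2: O rot2 at col 0 lands with bottom-row=0; cleared 0 line(s) (total 0); column heights now [2 2 0 3 1 0], max=3
Drop 3: Z rot0 at col 3 lands with bottom-row=2; cleared 0 line(s) (total 0); column heights now [2 2 0 4 4 3], max=4
Drop 4: Z rot2 at col 3 lands with bottom-row=4; cleared 0 line(s) (total 0); column heights now [2 2 0 6 6 5], max=6
Drop 5: S rot3 at col 0 lands with bottom-row=2; cleared 0 line(s) (total 0); column heights now [5 4 0 6 6 5], max=6
Test piece I rot2 at col 2 (width 4): heights before test = [5 4 0 6 6 5]; fits = True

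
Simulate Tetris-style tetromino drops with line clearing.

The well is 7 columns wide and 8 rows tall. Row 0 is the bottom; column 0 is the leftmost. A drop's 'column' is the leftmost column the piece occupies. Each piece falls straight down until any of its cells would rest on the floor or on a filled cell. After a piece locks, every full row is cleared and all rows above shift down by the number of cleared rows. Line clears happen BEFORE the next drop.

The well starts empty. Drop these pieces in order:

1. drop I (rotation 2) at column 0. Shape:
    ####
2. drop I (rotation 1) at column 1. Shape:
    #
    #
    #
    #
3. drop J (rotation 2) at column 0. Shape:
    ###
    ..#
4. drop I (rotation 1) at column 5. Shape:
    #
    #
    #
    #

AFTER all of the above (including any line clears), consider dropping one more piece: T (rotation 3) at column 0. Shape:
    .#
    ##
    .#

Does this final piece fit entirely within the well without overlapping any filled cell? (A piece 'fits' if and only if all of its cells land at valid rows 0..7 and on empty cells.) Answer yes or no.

Answer: no

Derivation:
Drop 1: I rot2 at col 0 lands with bottom-row=0; cleared 0 line(s) (total 0); column heights now [1 1 1 1 0 0 0], max=1
Drop 2: I rot1 at col 1 lands with bottom-row=1; cleared 0 line(s) (total 0); column heights now [1 5 1 1 0 0 0], max=5
Drop 3: J rot2 at col 0 lands with bottom-row=4; cleared 0 line(s) (total 0); column heights now [6 6 6 1 0 0 0], max=6
Drop 4: I rot1 at col 5 lands with bottom-row=0; cleared 0 line(s) (total 0); column heights now [6 6 6 1 0 4 0], max=6
Test piece T rot3 at col 0 (width 2): heights before test = [6 6 6 1 0 4 0]; fits = False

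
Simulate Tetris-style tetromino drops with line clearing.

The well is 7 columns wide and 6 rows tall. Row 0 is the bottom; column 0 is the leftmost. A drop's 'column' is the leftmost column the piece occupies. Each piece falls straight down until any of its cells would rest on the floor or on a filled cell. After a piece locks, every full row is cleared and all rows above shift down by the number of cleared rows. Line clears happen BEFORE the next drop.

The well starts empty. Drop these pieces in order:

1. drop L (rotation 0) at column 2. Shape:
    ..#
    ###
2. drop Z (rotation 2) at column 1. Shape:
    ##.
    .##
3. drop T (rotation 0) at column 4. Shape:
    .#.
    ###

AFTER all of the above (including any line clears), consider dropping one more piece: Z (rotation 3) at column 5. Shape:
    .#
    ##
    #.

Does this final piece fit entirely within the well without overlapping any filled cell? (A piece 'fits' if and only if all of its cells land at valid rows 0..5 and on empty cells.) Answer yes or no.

Answer: no

Derivation:
Drop 1: L rot0 at col 2 lands with bottom-row=0; cleared 0 line(s) (total 0); column heights now [0 0 1 1 2 0 0], max=2
Drop 2: Z rot2 at col 1 lands with bottom-row=1; cleared 0 line(s) (total 0); column heights now [0 3 3 2 2 0 0], max=3
Drop 3: T rot0 at col 4 lands with bottom-row=2; cleared 0 line(s) (total 0); column heights now [0 3 3 2 3 4 3], max=4
Test piece Z rot3 at col 5 (width 2): heights before test = [0 3 3 2 3 4 3]; fits = False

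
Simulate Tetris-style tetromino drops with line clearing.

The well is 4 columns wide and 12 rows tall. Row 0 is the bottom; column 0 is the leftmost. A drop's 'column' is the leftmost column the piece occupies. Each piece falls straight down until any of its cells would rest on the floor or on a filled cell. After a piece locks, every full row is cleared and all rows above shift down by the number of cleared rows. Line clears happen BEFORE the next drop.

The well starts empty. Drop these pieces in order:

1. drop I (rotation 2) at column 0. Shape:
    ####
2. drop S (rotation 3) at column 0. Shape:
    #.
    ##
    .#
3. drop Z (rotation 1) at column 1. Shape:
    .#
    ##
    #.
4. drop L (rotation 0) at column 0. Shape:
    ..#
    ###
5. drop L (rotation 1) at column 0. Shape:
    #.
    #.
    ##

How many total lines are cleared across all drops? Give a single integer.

Answer: 1

Derivation:
Drop 1: I rot2 at col 0 lands with bottom-row=0; cleared 1 line(s) (total 1); column heights now [0 0 0 0], max=0
Drop 2: S rot3 at col 0 lands with bottom-row=0; cleared 0 line(s) (total 1); column heights now [3 2 0 0], max=3
Drop 3: Z rot1 at col 1 lands with bottom-row=2; cleared 0 line(s) (total 1); column heights now [3 4 5 0], max=5
Drop 4: L rot0 at col 0 lands with bottom-row=5; cleared 0 line(s) (total 1); column heights now [6 6 7 0], max=7
Drop 5: L rot1 at col 0 lands with bottom-row=6; cleared 0 line(s) (total 1); column heights now [9 7 7 0], max=9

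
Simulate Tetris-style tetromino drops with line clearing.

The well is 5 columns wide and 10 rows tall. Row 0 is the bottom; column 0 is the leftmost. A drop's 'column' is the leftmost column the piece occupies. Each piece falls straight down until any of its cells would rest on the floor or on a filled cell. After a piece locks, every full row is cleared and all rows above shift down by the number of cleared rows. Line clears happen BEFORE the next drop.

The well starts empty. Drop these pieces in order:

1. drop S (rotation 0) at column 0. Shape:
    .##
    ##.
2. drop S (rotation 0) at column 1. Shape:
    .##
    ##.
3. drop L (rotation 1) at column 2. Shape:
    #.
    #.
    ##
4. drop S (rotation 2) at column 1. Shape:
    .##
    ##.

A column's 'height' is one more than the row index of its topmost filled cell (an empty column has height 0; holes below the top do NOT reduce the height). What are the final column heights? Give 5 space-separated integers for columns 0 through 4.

Answer: 1 8 9 9 0

Derivation:
Drop 1: S rot0 at col 0 lands with bottom-row=0; cleared 0 line(s) (total 0); column heights now [1 2 2 0 0], max=2
Drop 2: S rot0 at col 1 lands with bottom-row=2; cleared 0 line(s) (total 0); column heights now [1 3 4 4 0], max=4
Drop 3: L rot1 at col 2 lands with bottom-row=4; cleared 0 line(s) (total 0); column heights now [1 3 7 5 0], max=7
Drop 4: S rot2 at col 1 lands with bottom-row=7; cleared 0 line(s) (total 0); column heights now [1 8 9 9 0], max=9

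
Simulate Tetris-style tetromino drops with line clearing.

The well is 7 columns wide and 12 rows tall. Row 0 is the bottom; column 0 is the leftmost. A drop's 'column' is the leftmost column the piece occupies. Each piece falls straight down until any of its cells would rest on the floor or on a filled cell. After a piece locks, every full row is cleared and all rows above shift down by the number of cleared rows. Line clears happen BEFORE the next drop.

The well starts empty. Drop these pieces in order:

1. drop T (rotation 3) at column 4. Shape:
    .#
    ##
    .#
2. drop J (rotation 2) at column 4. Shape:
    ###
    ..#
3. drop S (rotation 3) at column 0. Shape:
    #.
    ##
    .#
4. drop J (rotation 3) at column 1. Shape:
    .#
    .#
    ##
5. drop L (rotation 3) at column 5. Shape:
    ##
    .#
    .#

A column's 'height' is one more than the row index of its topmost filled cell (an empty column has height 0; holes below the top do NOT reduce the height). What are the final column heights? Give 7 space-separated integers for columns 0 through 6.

Answer: 3 3 5 0 4 7 7

Derivation:
Drop 1: T rot3 at col 4 lands with bottom-row=0; cleared 0 line(s) (total 0); column heights now [0 0 0 0 2 3 0], max=3
Drop 2: J rot2 at col 4 lands with bottom-row=2; cleared 0 line(s) (total 0); column heights now [0 0 0 0 4 4 4], max=4
Drop 3: S rot3 at col 0 lands with bottom-row=0; cleared 0 line(s) (total 0); column heights now [3 2 0 0 4 4 4], max=4
Drop 4: J rot3 at col 1 lands with bottom-row=2; cleared 0 line(s) (total 0); column heights now [3 3 5 0 4 4 4], max=5
Drop 5: L rot3 at col 5 lands with bottom-row=4; cleared 0 line(s) (total 0); column heights now [3 3 5 0 4 7 7], max=7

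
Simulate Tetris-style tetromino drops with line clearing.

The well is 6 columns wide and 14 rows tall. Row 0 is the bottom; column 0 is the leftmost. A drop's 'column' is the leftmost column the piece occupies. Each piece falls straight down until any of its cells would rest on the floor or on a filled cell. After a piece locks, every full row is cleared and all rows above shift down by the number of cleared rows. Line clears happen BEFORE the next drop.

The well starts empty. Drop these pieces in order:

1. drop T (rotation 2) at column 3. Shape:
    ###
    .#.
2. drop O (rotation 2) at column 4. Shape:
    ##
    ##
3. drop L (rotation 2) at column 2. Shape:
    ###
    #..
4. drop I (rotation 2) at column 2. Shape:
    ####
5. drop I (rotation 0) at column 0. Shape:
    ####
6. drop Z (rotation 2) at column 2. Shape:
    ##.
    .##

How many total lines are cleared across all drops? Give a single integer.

Drop 1: T rot2 at col 3 lands with bottom-row=0; cleared 0 line(s) (total 0); column heights now [0 0 0 2 2 2], max=2
Drop 2: O rot2 at col 4 lands with bottom-row=2; cleared 0 line(s) (total 0); column heights now [0 0 0 2 4 4], max=4
Drop 3: L rot2 at col 2 lands with bottom-row=3; cleared 0 line(s) (total 0); column heights now [0 0 5 5 5 4], max=5
Drop 4: I rot2 at col 2 lands with bottom-row=5; cleared 0 line(s) (total 0); column heights now [0 0 6 6 6 6], max=6
Drop 5: I rot0 at col 0 lands with bottom-row=6; cleared 0 line(s) (total 0); column heights now [7 7 7 7 6 6], max=7
Drop 6: Z rot2 at col 2 lands with bottom-row=7; cleared 0 line(s) (total 0); column heights now [7 7 9 9 8 6], max=9

Answer: 0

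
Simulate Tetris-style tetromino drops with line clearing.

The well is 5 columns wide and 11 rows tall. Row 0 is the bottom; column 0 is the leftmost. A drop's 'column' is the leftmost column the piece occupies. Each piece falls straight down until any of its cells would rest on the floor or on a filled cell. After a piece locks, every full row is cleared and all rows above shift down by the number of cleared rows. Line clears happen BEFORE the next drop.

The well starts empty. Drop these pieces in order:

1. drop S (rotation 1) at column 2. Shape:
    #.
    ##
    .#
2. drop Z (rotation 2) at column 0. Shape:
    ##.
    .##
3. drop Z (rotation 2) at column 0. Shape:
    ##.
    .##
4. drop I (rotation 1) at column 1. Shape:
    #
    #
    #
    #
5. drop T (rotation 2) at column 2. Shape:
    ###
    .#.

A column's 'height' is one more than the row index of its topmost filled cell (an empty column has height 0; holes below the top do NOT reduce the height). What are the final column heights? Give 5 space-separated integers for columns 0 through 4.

Answer: 5 10 6 6 0

Derivation:
Drop 1: S rot1 at col 2 lands with bottom-row=0; cleared 0 line(s) (total 0); column heights now [0 0 3 2 0], max=3
Drop 2: Z rot2 at col 0 lands with bottom-row=3; cleared 0 line(s) (total 0); column heights now [5 5 4 2 0], max=5
Drop 3: Z rot2 at col 0 lands with bottom-row=5; cleared 0 line(s) (total 0); column heights now [7 7 6 2 0], max=7
Drop 4: I rot1 at col 1 lands with bottom-row=7; cleared 0 line(s) (total 0); column heights now [7 11 6 2 0], max=11
Drop 5: T rot2 at col 2 lands with bottom-row=5; cleared 1 line(s) (total 1); column heights now [5 10 6 6 0], max=10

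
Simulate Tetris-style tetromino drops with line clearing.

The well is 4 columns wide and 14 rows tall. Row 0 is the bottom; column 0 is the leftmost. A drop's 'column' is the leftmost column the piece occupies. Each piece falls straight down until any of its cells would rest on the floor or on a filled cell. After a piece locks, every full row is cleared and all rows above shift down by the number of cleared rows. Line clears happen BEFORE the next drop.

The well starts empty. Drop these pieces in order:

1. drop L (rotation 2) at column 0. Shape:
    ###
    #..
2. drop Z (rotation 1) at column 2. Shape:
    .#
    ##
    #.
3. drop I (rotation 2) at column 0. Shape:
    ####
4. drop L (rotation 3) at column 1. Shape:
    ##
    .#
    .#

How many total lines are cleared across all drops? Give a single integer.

Answer: 1

Derivation:
Drop 1: L rot2 at col 0 lands with bottom-row=0; cleared 0 line(s) (total 0); column heights now [2 2 2 0], max=2
Drop 2: Z rot1 at col 2 lands with bottom-row=2; cleared 0 line(s) (total 0); column heights now [2 2 4 5], max=5
Drop 3: I rot2 at col 0 lands with bottom-row=5; cleared 1 line(s) (total 1); column heights now [2 2 4 5], max=5
Drop 4: L rot3 at col 1 lands with bottom-row=4; cleared 0 line(s) (total 1); column heights now [2 7 7 5], max=7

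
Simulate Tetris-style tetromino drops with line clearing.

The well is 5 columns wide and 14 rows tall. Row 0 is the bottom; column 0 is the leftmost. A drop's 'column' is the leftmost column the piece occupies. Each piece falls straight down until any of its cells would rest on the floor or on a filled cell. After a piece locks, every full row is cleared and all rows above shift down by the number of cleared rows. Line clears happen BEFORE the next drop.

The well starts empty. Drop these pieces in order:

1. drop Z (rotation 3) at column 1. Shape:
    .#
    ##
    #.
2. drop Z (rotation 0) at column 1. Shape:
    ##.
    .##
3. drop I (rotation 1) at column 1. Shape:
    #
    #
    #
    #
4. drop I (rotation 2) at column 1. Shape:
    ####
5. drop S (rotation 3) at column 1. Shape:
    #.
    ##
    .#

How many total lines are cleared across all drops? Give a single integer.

Answer: 0

Derivation:
Drop 1: Z rot3 at col 1 lands with bottom-row=0; cleared 0 line(s) (total 0); column heights now [0 2 3 0 0], max=3
Drop 2: Z rot0 at col 1 lands with bottom-row=3; cleared 0 line(s) (total 0); column heights now [0 5 5 4 0], max=5
Drop 3: I rot1 at col 1 lands with bottom-row=5; cleared 0 line(s) (total 0); column heights now [0 9 5 4 0], max=9
Drop 4: I rot2 at col 1 lands with bottom-row=9; cleared 0 line(s) (total 0); column heights now [0 10 10 10 10], max=10
Drop 5: S rot3 at col 1 lands with bottom-row=10; cleared 0 line(s) (total 0); column heights now [0 13 12 10 10], max=13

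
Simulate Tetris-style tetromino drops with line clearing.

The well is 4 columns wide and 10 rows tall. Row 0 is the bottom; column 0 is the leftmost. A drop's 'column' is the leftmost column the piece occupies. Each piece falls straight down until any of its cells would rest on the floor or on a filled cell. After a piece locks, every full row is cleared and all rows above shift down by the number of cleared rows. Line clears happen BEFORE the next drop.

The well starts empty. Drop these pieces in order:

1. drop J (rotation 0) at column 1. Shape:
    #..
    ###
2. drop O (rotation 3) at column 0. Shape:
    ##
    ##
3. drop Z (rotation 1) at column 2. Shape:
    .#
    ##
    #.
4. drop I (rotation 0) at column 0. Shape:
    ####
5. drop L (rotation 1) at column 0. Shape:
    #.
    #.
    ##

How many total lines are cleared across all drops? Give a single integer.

Answer: 2

Derivation:
Drop 1: J rot0 at col 1 lands with bottom-row=0; cleared 0 line(s) (total 0); column heights now [0 2 1 1], max=2
Drop 2: O rot3 at col 0 lands with bottom-row=2; cleared 0 line(s) (total 0); column heights now [4 4 1 1], max=4
Drop 3: Z rot1 at col 2 lands with bottom-row=1; cleared 1 line(s) (total 1); column heights now [3 3 2 3], max=3
Drop 4: I rot0 at col 0 lands with bottom-row=3; cleared 1 line(s) (total 2); column heights now [3 3 2 3], max=3
Drop 5: L rot1 at col 0 lands with bottom-row=3; cleared 0 line(s) (total 2); column heights now [6 4 2 3], max=6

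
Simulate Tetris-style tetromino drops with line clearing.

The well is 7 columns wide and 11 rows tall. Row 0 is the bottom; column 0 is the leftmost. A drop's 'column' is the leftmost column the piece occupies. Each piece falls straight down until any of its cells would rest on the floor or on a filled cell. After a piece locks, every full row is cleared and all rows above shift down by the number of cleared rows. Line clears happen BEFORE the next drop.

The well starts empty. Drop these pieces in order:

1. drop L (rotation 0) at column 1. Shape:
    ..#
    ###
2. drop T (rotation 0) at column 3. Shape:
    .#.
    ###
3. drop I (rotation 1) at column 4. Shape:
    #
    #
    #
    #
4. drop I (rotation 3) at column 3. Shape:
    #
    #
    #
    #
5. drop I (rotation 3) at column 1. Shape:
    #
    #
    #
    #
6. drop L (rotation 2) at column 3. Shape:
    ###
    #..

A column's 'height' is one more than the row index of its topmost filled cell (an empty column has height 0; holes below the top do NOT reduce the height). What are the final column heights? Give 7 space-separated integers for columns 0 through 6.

Answer: 0 5 1 9 9 9 0

Derivation:
Drop 1: L rot0 at col 1 lands with bottom-row=0; cleared 0 line(s) (total 0); column heights now [0 1 1 2 0 0 0], max=2
Drop 2: T rot0 at col 3 lands with bottom-row=2; cleared 0 line(s) (total 0); column heights now [0 1 1 3 4 3 0], max=4
Drop 3: I rot1 at col 4 lands with bottom-row=4; cleared 0 line(s) (total 0); column heights now [0 1 1 3 8 3 0], max=8
Drop 4: I rot3 at col 3 lands with bottom-row=3; cleared 0 line(s) (total 0); column heights now [0 1 1 7 8 3 0], max=8
Drop 5: I rot3 at col 1 lands with bottom-row=1; cleared 0 line(s) (total 0); column heights now [0 5 1 7 8 3 0], max=8
Drop 6: L rot2 at col 3 lands with bottom-row=7; cleared 0 line(s) (total 0); column heights now [0 5 1 9 9 9 0], max=9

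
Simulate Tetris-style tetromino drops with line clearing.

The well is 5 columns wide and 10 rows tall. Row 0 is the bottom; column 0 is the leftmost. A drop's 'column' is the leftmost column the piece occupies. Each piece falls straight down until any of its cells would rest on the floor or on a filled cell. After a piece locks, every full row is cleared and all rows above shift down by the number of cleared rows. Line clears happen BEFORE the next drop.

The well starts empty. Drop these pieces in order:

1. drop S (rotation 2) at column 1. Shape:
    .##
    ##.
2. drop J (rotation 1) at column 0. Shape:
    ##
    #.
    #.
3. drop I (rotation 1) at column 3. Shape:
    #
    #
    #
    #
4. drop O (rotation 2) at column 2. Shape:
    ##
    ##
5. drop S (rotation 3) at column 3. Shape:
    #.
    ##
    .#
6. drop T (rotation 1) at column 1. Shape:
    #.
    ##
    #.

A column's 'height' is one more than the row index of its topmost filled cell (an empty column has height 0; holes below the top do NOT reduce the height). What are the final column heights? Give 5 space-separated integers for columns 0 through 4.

Answer: 3 10 9 10 9

Derivation:
Drop 1: S rot2 at col 1 lands with bottom-row=0; cleared 0 line(s) (total 0); column heights now [0 1 2 2 0], max=2
Drop 2: J rot1 at col 0 lands with bottom-row=0; cleared 0 line(s) (total 0); column heights now [3 3 2 2 0], max=3
Drop 3: I rot1 at col 3 lands with bottom-row=2; cleared 0 line(s) (total 0); column heights now [3 3 2 6 0], max=6
Drop 4: O rot2 at col 2 lands with bottom-row=6; cleared 0 line(s) (total 0); column heights now [3 3 8 8 0], max=8
Drop 5: S rot3 at col 3 lands with bottom-row=7; cleared 0 line(s) (total 0); column heights now [3 3 8 10 9], max=10
Drop 6: T rot1 at col 1 lands with bottom-row=7; cleared 0 line(s) (total 0); column heights now [3 10 9 10 9], max=10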